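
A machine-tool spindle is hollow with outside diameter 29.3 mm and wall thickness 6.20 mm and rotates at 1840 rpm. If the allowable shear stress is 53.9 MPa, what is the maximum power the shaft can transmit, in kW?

45.6 kW

J = π(d_o⁴ − d_i⁴)/32 = π(0.0293⁴ − 0.0169⁴)/32 = 6.435×10^-8 m⁴.
T_max = τ_allow·J/r = 5.39×10^7 × 6.435×10^-8 / 0.0146 = 236.7 N·m.
ω = 2π·1840/60 = 192.7 rad/s, so P_max = T_max·ω = 4.562×10^4 W.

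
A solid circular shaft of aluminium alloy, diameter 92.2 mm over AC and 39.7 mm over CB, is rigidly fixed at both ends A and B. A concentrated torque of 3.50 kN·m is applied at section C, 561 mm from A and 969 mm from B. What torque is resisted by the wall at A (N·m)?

Compatibility: T_A·a/J_AC = T_B·b/J_CB with T_A + T_B = T₀.
J_AC = 7.09×10^-6 m⁴, J_CB = 2.44×10^-7 m⁴, so T_A = T₀·(J_AC/a)/((J_AC/a)+(J_CB/b)) = 3432 N·m, T_B = 68.29 N·m.

3430 N·m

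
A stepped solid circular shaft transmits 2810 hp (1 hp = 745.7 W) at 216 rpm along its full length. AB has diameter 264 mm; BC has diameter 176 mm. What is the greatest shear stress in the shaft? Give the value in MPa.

86.5 MPa

ω = 2π·216/60 = 22.62 rad/s, so T = P/ω = 2810×745.7 / 22.62 = 92640 N·m.
Under the same torque, τ_max = 16T/(πd³) is largest where d is smallest — segment BC (d = 176 mm).
τ_max = 16·92640/(π·(0.176)³) = 8.654×10^7 Pa.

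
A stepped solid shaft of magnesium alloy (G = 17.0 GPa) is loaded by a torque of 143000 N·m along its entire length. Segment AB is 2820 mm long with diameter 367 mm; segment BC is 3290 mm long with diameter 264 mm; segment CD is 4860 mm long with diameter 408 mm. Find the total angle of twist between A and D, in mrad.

J_AB = π(0.367)⁴/32 = 1.78×10^-3 m⁴; J_BC = π(0.264)⁴/32 = 4.77×10^-4 m⁴; J_CD = π(0.408)⁴/32 = 2.72×10^-3 m⁴.
θ = (T/G)·Σ L_i/J_i = (143000/17.0×10⁹)·(2.82/1.78×10^-3 + 3.29/4.77×10^-4 + 4.86/2.72×10^-3) = 0.08638 rad.

86.4 mrad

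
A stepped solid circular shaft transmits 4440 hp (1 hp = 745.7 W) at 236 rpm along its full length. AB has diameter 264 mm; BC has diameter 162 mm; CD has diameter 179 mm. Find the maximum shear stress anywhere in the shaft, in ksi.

23.3 ksi

ω = 2π·236/60 = 24.71 rad/s, so T = P/ω = 4440×745.7 / 24.71 = 134000 N·m.
Under the same torque, τ_max = 16T/(πd³) is largest where d is smallest — segment BC (d = 162 mm).
τ_max = 16·134000/(π·(0.162)³) = 1.605×10^8 Pa.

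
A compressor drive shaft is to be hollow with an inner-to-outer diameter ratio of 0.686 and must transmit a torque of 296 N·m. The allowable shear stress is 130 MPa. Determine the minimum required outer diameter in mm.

24.6 mm

For a hollow shaft with d_i/d_o = 0.686: τ_max = 16T/(π d_o³ (1−k⁴)), so d_o = [16T/(π τ_allow (1−k⁴))]^(1/3) = [16·296.0/(π·1.30×10^8·0.7785)]^(1/3) = 0.02460 m.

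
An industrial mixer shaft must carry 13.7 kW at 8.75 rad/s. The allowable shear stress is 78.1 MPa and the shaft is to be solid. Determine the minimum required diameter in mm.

ω = 8.75 rad/s, so T = P/ω = 13.7×10³ / 8.750 = 1566 N·m.
For a solid shaft τ_max = 16T/(πd³), so d = (16T/(π τ_allow))^(1/3) = (16·1566/(π·7.81×10^7))^(1/3) = 0.04674 m.

46.7 mm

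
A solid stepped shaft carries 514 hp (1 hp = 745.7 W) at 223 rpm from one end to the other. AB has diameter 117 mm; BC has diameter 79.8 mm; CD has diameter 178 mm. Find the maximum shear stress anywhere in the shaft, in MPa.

ω = 2π·223/60 = 23.35 rad/s, so T = P/ω = 514×745.7 / 23.35 = 16410 N·m.
Under the same torque, τ_max = 16T/(πd³) is largest where d is smallest — segment BC (d = 79.8 mm).
τ_max = 16·16410/(π·(0.0798)³) = 1.645×10^8 Pa.

164 MPa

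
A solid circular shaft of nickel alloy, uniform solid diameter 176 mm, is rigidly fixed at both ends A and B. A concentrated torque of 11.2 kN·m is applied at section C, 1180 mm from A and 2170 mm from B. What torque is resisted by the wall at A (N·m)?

With uniform GJ and both ends fixed, compatibility θ_AC = θ_CB gives T_A·a = T_B·b, together with T_A + T_B = T₀.
T_A = T₀·b/(a+b) = 11200·2170/3350 = 7255 N·m; T_B = 3945 N·m.

7250 N·m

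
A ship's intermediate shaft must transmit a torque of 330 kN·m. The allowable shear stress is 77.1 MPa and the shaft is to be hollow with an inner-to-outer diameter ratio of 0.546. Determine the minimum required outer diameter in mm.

288 mm

For a hollow shaft with d_i/d_o = 0.546: τ_max = 16T/(π d_o³ (1−k⁴)), so d_o = [16T/(π τ_allow (1−k⁴))]^(1/3) = [16·330000/(π·7.71×10^7·0.9111)]^(1/3) = 0.2881 m.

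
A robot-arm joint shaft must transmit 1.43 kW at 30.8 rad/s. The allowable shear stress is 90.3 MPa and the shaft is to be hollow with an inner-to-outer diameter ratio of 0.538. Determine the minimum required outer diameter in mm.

ω = 30.8 rad/s, so T = P/ω = 1.43×10³ / 30.80 = 46.43 N·m.
For a hollow shaft with d_i/d_o = 0.538: τ_max = 16T/(π d_o³ (1−k⁴)), so d_o = [16T/(π τ_allow (1−k⁴))]^(1/3) = [16·46.43/(π·9.03×10^7·0.9162)]^(1/3) = 0.01419 m.

14.2 mm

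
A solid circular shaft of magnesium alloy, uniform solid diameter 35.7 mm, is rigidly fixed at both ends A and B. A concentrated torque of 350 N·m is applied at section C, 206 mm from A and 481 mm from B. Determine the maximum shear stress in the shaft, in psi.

3980 psi

With uniform GJ and both ends fixed, compatibility θ_AC = θ_CB gives T_A·a = T_B·b, together with T_A + T_B = T₀.
T_A = T₀·b/(a+b) = 350.0·481/687.0 = 245.1 N·m; T_B = 104.9 N·m.
τ in each portion: τ_AC = 2.74×10^7 Pa, τ_CB = 1.17×10^7 Pa; maximum is in AC.
τ_max = T_AC·r/J = 245.1·0.0179/1.59×10^-7 = 2.743×10^7 Pa.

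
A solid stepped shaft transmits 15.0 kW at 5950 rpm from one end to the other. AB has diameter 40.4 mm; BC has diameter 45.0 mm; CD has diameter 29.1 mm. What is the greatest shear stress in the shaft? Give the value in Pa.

ω = 2π·5950/60 = 623.1 rad/s, so T = P/ω = 15.0×10³ / 623.1 = 24.07 N·m.
Under the same torque, τ_max = 16T/(πd³) is largest where d is smallest — segment CD (d = 29.1 mm).
τ_max = 16·24.07/(π·(0.0291)³) = 4.976×10^6 Pa.

4.98e6 Pa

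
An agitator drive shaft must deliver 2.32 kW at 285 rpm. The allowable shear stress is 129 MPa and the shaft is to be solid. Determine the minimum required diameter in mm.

ω = 2π·285/60 = 29.85 rad/s, so T = P/ω = 2.32×10³ / 29.85 = 77.73 N·m.
For a solid shaft τ_max = 16T/(πd³), so d = (16T/(π τ_allow))^(1/3) = (16·77.73/(π·1.29×10^8))^(1/3) = 0.01453 m.

14.5 mm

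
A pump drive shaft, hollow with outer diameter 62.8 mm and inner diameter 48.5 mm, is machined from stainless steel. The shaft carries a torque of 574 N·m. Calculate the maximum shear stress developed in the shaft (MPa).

18.3 MPa

J = π(d_o⁴ − d_i⁴)/32 = π(0.0628⁴ − 0.0485⁴)/32 = 9.838×10^-7 m⁴.
τ_max = T·r/J = 574.0 × 0.0314 / 9.838×10^-7 = 1.832×10^7 Pa.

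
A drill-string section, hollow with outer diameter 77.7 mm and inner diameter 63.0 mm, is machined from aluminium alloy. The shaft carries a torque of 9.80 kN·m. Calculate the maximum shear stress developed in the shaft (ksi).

J = π(d_o⁴ − d_i⁴)/32 = π(0.0777⁴ − 0.0630⁴)/32 = 2.032×10^-6 m⁴.
τ_max = T·r/J = 9800 × 0.0389 / 2.032×10^-6 = 1.874×10^8 Pa.

27.2 ksi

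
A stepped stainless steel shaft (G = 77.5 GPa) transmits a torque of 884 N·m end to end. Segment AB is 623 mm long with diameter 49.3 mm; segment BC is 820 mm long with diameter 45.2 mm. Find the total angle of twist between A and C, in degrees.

2.01°

J_AB = π(0.0493)⁴/32 = 5.80×10^-7 m⁴; J_BC = π(0.0452)⁴/32 = 4.10×10^-7 m⁴.
θ = (T/G)·Σ L_i/J_i = (884.0/77.5×10⁹)·(0.623/5.80×10^-7 + 0.820/4.10×10^-7) = 0.03508 rad.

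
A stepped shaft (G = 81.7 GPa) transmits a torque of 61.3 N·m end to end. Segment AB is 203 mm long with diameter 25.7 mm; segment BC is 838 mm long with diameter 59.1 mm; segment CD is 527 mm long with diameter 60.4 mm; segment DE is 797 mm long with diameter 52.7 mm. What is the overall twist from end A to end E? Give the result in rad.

J_AB = π(0.0257)⁴/32 = 4.28×10^-8 m⁴; J_BC = π(0.0591)⁴/32 = 1.20×10^-6 m⁴; J_CD = π(0.0604)⁴/32 = 1.31×10^-6 m⁴; J_DE = π(0.0527)⁴/32 = 7.57×10^-7 m⁴.
θ = (T/G)·Σ L_i/J_i = (61.30/81.7×10⁹)·(0.203/4.28×10^-8 + 0.838/1.20×10^-6 + 0.527/1.31×10^-6 + 0.797/7.57×10^-7) = 5.174×10^-3 rad.

0.00517 rad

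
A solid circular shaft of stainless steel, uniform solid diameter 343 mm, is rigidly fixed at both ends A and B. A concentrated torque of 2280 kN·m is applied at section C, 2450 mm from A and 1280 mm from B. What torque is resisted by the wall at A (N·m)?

With uniform GJ and both ends fixed, compatibility θ_AC = θ_CB gives T_A·a = T_B·b, together with T_A + T_B = T₀.
T_A = T₀·b/(a+b) = 2.280e6·1280/3730 = 782400 N·m; T_B = 1.498e6 N·m.

782000 N·m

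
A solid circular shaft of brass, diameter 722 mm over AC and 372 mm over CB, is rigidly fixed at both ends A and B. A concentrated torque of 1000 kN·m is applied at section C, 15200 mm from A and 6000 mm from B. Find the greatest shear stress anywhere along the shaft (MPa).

15.0 MPa

Compatibility: T_A·a/J_AC = T_B·b/J_CB with T_A + T_B = T₀.
J_AC = 0.0267 m⁴, J_CB = 1.88×10^-3 m⁴, so T_A = T₀·(J_AC/a)/((J_AC/a)+(J_CB/b)) = 848500 N·m, T_B = 151500 N·m.
τ in each portion: τ_AC = 1.15×10^7 Pa, τ_CB = 1.50×10^7 Pa; maximum is in CB.
τ_max = T_CB·r/J = 151500·0.186/1.88×10^-3 = 1.499×10^7 Pa.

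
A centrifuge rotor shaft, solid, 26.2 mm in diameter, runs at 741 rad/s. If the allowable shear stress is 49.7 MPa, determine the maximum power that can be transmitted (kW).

J = πd⁴/32 = π(0.0262)⁴/32 = 4.626×10^-8 m⁴.
T_max = τ_allow·J/r = 4.97×10^7 × 4.626×10^-8 / 0.0131 = 175.5 N·m.
ω = 741 rad/s, so P_max = T_max·ω = 1.300×10^5 W.

130 kW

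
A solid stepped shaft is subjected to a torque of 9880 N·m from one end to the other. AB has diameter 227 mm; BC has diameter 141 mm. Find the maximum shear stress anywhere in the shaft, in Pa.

1.80e7 Pa

Under the same torque, τ_max = 16T/(πd³) is largest where d is smallest — segment BC (d = 141 mm).
τ_max = 16·9880/(π·(0.141)³) = 1.795×10^7 Pa.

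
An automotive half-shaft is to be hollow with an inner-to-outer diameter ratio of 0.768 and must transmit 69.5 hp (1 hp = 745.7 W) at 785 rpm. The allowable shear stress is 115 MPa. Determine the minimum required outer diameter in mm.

35.0 mm

ω = 2π·785/60 = 82.21 rad/s, so T = P/ω = 69.5×745.7 / 82.21 = 630.5 N·m.
For a hollow shaft with d_i/d_o = 0.768: τ_max = 16T/(π d_o³ (1−k⁴)), so d_o = [16T/(π τ_allow (1−k⁴))]^(1/3) = [16·630.5/(π·1.15×10^8·0.6521)]^(1/3) = 0.03498 m.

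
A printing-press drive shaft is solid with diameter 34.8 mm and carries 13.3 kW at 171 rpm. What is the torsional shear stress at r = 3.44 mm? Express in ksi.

ω = 2π·171/60 = 17.91 rad/s, so T = P/ω = 13.3×10³ / 17.91 = 742.7 N·m.
J = πd⁴/32 = π(0.0348)⁴/32 = 1.440×10^-7 m⁴.
Shear stress varies linearly with radius: τ = T·r/J = 742.7 × 0.00344 / 1.440×10^-7 = 1.774×10^7 Pa.

2.57 ksi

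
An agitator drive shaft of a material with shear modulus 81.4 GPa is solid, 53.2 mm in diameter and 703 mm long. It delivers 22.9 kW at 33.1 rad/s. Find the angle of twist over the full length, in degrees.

ω = 33.1 rad/s, so T = P/ω = 22.9×10³ / 33.10 = 691.8 N·m.
J = πd⁴/32 = π(0.0532)⁴/32 = 7.864×10^-7 m⁴.
θ = T·L/(G·J) = 691.8 × 0.703 / (81.4×10⁹ × 7.864×10^-7) = 7.598×10^-3 rad.

0.435°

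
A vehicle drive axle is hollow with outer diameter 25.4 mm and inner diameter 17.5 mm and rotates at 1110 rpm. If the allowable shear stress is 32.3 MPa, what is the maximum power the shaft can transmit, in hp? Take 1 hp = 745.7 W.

J = π(d_o⁴ − d_i⁴)/32 = π(0.0254⁴ − 0.0175⁴)/32 = 3.166×10^-8 m⁴.
T_max = τ_allow·J/r = 3.23×10^7 × 3.166×10^-8 / 0.0127 = 80.51 N·m.
ω = 2π·1110/60 = 116.2 rad/s, so P_max = T_max·ω = 9358 W.

12.5 hp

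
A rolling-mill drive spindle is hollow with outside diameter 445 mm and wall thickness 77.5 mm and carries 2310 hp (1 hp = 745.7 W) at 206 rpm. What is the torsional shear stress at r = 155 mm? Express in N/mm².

3.92 N/mm²

ω = 2π·206/60 = 21.57 rad/s, so T = P/ω = 2310×745.7 / 21.57 = 79850 N·m.
J = π(d_o⁴ − d_i⁴)/32 = π(0.445⁴ − 0.290⁴)/32 = 3.155×10^-3 m⁴.
Shear stress varies linearly with radius: τ = T·r/J = 79850 × 0.155 / 3.155×10^-3 = 3.922×10^6 Pa.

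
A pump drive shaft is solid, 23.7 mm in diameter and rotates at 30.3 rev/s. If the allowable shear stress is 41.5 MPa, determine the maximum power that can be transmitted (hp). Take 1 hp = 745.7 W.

27.7 hp

J = πd⁴/32 = π(0.0237)⁴/32 = 3.097×10^-8 m⁴.
T_max = τ_allow·J/r = 4.15×10^7 × 3.097×10^-8 / 0.0118 = 108.5 N·m.
ω = 2π·30.3 = 190.4 rad/s, so P_max = T_max·ω = 2.065×10^4 W.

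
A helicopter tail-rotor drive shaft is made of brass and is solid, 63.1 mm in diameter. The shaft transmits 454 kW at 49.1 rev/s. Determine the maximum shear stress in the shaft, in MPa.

ω = 2π·49.1 = 308.5 rad/s, so T = P/ω = 454×10³ / 308.5 = 1472 N·m.
J = πd⁴/32 = π(0.0631)⁴/32 = 1.556×10^-6 m⁴.
τ_max = T·r/J = 1472 × 0.0316 / 1.556×10^-6 = 2.983×10^7 Pa.

29.8 MPa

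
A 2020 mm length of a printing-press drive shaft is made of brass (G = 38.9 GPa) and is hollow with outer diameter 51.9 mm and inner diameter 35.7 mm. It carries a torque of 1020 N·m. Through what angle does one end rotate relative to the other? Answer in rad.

J = π(d_o⁴ − d_i⁴)/32 = π(0.0519⁴ − 0.0357⁴)/32 = 5.528×10^-7 m⁴.
θ = T·L/(G·J) = 1020 × 2.02 / (38.9×10⁹ × 5.528×10^-7) = 0.09581 rad.

0.0958 rad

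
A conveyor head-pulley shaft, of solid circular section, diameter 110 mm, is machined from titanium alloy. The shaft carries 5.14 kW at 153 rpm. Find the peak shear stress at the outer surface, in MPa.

1.23 MPa

ω = 2π·153/60 = 16.02 rad/s, so T = P/ω = 5.14×10³ / 16.02 = 320.8 N·m.
J = πd⁴/32 = π(0.110)⁴/32 = 1.437×10^-5 m⁴.
τ_max = T·r/J = 320.8 × 0.0550 / 1.437×10^-5 = 1.228×10^6 Pa.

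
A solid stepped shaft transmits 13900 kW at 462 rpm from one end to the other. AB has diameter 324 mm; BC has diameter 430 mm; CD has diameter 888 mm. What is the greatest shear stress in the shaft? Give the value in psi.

6240 psi

ω = 2π·462/60 = 48.38 rad/s, so T = P/ω = 13900×10³ / 48.38 = 287300 N·m.
Under the same torque, τ_max = 16T/(πd³) is largest where d is smallest — segment AB (d = 324 mm).
τ_max = 16·287300/(π·(0.324)³) = 4.302×10^7 Pa.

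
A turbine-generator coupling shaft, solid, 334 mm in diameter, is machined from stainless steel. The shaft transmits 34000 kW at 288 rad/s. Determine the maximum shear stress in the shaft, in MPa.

ω = 288 rad/s, so T = P/ω = 34000×10³ / 288.0 = 118100 N·m.
J = πd⁴/32 = π(0.334)⁴/32 = 1.222×10^-3 m⁴.
τ_max = T·r/J = 118100 × 0.167 / 1.222×10^-3 = 1.614×10^7 Pa.

16.1 MPa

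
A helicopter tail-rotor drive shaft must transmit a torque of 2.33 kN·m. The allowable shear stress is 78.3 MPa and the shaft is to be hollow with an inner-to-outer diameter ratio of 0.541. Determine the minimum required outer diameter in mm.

For a hollow shaft with d_i/d_o = 0.541: τ_max = 16T/(π d_o³ (1−k⁴)), so d_o = [16T/(π τ_allow (1−k⁴))]^(1/3) = [16·2330/(π·7.83×10^7·0.9143)]^(1/3) = 0.05493 m.

54.9 mm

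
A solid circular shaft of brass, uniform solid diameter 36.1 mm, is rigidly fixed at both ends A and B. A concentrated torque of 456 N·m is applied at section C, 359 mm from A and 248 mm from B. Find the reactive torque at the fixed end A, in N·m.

With uniform GJ and both ends fixed, compatibility θ_AC = θ_CB gives T_A·a = T_B·b, together with T_A + T_B = T₀.
T_A = T₀·b/(a+b) = 456.0·248/607.0 = 186.3 N·m; T_B = 269.7 N·m.

186 N·m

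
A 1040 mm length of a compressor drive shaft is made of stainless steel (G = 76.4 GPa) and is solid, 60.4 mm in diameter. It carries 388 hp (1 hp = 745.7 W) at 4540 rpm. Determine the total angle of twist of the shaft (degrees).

0.363°

ω = 2π·4540/60 = 475.4 rad/s, so T = P/ω = 388×745.7 / 475.4 = 608.6 N·m.
J = πd⁴/32 = π(0.0604)⁴/32 = 1.307×10^-6 m⁴.
θ = T·L/(G·J) = 608.6 × 1.04 / (76.4×10⁹ × 1.307×10^-6) = 6.340×10^-3 rad.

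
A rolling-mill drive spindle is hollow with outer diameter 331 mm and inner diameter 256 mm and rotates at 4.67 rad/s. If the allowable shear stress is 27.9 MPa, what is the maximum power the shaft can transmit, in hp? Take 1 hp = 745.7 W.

J = π(d_o⁴ − d_i⁴)/32 = π(0.331⁴ − 0.256⁴)/32 = 7.568×10^-4 m⁴.
T_max = τ_allow·J/r = 2.79×10^7 × 7.568×10^-4 / 0.166 = 127600 N·m.
ω = 4.67 rad/s, so P_max = T_max·ω = 5.958×10^5 W.

799 hp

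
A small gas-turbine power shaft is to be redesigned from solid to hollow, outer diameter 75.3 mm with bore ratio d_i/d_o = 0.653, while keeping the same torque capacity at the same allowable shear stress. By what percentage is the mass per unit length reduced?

Equal τ_max and T ⇒ the solid shaft needs d_s³ = d_o³(1−k⁴), so d_s = 75.3·(1−0.653⁴)^(1/3) = 70.43 mm.
Area ratio A_h/A_s = d_o²(1−k²)/d_s² = (1−k²)/(1−k⁴)^(2/3) = 0.6557.
Mass saving = 1 − 0.6557 = 34.4 %.

34.4 %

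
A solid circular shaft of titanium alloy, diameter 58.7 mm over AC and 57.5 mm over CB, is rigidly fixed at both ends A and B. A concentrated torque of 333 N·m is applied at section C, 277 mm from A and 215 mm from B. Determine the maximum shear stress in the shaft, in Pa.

4.84e6 Pa

Compatibility: T_A·a/J_AC = T_B·b/J_CB with T_A + T_B = T₀.
J_AC = 1.17×10^-6 m⁴, J_CB = 1.07×10^-6 m⁴, so T_A = T₀·(J_AC/a)/((J_AC/a)+(J_CB/b)) = 152.3 N·m, T_B = 180.7 N·m.
τ in each portion: τ_AC = 3.84×10^6 Pa, τ_CB = 4.84×10^6 Pa; maximum is in CB.
τ_max = T_CB·r/J = 180.7·0.0288/1.07×10^-6 = 4.840×10^6 Pa.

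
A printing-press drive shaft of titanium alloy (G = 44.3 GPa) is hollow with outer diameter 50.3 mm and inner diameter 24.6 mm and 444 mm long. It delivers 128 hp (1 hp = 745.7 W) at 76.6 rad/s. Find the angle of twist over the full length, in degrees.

ω = 76.6 rad/s, so T = P/ω = 128×745.7 / 76.60 = 1246 N·m.
J = π(d_o⁴ − d_i⁴)/32 = π(0.0503⁴ − 0.0246⁴)/32 = 5.925×10^-7 m⁴.
θ = T·L/(G·J) = 1246 × 0.444 / (44.3×10⁹ × 5.925×10^-7) = 0.02108 rad.

1.21°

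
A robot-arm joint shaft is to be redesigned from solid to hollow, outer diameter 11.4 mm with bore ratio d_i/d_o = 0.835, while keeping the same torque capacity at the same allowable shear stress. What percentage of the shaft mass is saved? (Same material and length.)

52.8 %

Equal τ_max and T ⇒ the solid shaft needs d_s³ = d_o³(1−k⁴), so d_s = 11.4·(1−0.835⁴)^(1/3) = 9.131 mm.
Area ratio A_h/A_s = d_o²(1−k²)/d_s² = (1−k²)/(1−k⁴)^(2/3) = 0.4719.
Mass saving = 1 − 0.4719 = 52.8 %.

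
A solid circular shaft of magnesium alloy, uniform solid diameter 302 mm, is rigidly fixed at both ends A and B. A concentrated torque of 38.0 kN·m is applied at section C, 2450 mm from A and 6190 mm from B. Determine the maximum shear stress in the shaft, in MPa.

5.03 MPa

With uniform GJ and both ends fixed, compatibility θ_AC = θ_CB gives T_A·a = T_B·b, together with T_A + T_B = T₀.
T_A = T₀·b/(a+b) = 38000·6190/8640 = 27220 N·m; T_B = 10780 N·m.
τ in each portion: τ_AC = 5.03×10^6 Pa, τ_CB = 1.99×10^6 Pa; maximum is in AC.
τ_max = T_AC·r/J = 27220·0.151/8.17×10^-4 = 5.034×10^6 Pa.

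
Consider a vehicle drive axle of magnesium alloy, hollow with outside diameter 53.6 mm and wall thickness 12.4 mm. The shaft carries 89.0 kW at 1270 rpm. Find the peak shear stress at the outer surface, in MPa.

24.1 MPa

ω = 2π·1270/60 = 133.0 rad/s, so T = P/ω = 89.0×10³ / 133.0 = 669.2 N·m.
J = π(d_o⁴ − d_i⁴)/32 = π(0.0536⁴ − 0.0288⁴)/32 = 7.428×10^-7 m⁴.
τ_max = T·r/J = 669.2 × 0.0268 / 7.428×10^-7 = 2.415×10^7 Pa.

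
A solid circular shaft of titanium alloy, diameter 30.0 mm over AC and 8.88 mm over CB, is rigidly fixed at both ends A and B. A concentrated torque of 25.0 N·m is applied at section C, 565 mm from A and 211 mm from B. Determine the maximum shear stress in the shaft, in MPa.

Compatibility: T_A·a/J_AC = T_B·b/J_CB with T_A + T_B = T₀.
J_AC = 7.95×10^-8 m⁴, J_CB = 6.10×10^-10 m⁴, so T_A = T₀·(J_AC/a)/((J_AC/a)+(J_CB/b)) = 24.50 N·m, T_B = 0.5035 N·m.
τ in each portion: τ_AC = 4.62×10^6 Pa, τ_CB = 3.66×10^6 Pa; maximum is in AC.
τ_max = T_AC·r/J = 24.50·0.0150/7.95×10^-8 = 4.621×10^6 Pa.

4.62 MPa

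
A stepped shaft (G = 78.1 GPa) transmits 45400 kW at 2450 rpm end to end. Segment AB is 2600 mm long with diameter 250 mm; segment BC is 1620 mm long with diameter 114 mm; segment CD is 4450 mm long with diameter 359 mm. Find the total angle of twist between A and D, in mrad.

243 mrad

ω = 2π·2450/60 = 256.6 rad/s, so T = P/ω = 45400×10³ / 256.6 = 177000 N·m.
J_AB = π(0.250)⁴/32 = 3.83×10^-4 m⁴; J_BC = π(0.114)⁴/32 = 1.66×10^-5 m⁴; J_CD = π(0.359)⁴/32 = 1.63×10^-3 m⁴.
θ = (T/G)·Σ L_i/J_i = (177000/78.1×10⁹)·(2.60/3.83×10^-4 + 1.62/1.66×10^-5 + 4.45/1.63×10^-3) = 0.2429 rad.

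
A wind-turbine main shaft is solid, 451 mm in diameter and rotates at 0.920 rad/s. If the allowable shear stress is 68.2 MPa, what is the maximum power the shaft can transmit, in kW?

J = πd⁴/32 = π(0.451)⁴/32 = 4.062×10^-3 m⁴.
T_max = τ_allow·J/r = 6.82×10^7 × 4.062×10^-3 / 0.226 = 1.228e6 N·m.
ω = 0.920 rad/s, so P_max = T_max·ω = 1.130×10^6 W.

1130 kW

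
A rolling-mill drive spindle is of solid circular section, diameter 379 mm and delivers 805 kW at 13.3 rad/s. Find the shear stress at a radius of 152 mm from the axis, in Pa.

4.54e6 Pa

ω = 13.3 rad/s, so T = P/ω = 805×10³ / 13.30 = 60530 N·m.
J = πd⁴/32 = π(0.379)⁴/32 = 2.026×10^-3 m⁴.
Shear stress varies linearly with radius: τ = T·r/J = 60530 × 0.152 / 2.026×10^-3 = 4.542×10^6 Pa.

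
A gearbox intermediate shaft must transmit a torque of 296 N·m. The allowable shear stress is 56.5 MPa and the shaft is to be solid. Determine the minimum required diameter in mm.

For a solid shaft τ_max = 16T/(πd³), so d = (16T/(π τ_allow))^(1/3) = (16·296.0/(π·5.65×10^7))^(1/3) = 0.02988 m.

29.9 mm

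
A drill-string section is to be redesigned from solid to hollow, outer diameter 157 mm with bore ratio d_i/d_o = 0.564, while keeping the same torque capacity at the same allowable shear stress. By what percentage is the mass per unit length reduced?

26.8 %

Equal τ_max and T ⇒ the solid shaft needs d_s³ = d_o³(1−k⁴), so d_s = 157·(1−0.564⁴)^(1/3) = 151.5 mm.
Area ratio A_h/A_s = d_o²(1−k²)/d_s² = (1−k²)/(1−k⁴)^(2/3) = 0.7322.
Mass saving = 1 − 0.7322 = 26.8 %.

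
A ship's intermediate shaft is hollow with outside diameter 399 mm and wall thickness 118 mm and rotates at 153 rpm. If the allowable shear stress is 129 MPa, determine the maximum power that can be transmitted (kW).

J = π(d_o⁴ − d_i⁴)/32 = π(0.399⁴ − 0.163⁴)/32 = 2.419×10^-3 m⁴.
T_max = τ_allow·J/r = 1.29×10^8 × 2.419×10^-3 / 0.200 = 1.564e6 N·m.
ω = 2π·153/60 = 16.02 rad/s, so P_max = T_max·ω = 2.506×10^7 W.

25100 kW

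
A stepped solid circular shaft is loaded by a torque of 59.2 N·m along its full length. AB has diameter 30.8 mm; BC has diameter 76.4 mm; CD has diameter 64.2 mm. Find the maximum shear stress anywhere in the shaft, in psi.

Under the same torque, τ_max = 16T/(πd³) is largest where d is smallest — segment AB (d = 30.8 mm).
τ_max = 16·59.20/(π·(0.0308)³) = 1.032×10^7 Pa.

1500 psi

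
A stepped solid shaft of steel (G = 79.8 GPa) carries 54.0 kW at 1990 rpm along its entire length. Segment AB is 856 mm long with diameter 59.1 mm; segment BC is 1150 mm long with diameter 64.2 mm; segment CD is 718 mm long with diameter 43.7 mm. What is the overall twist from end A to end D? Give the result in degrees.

0.634°

ω = 2π·1990/60 = 208.4 rad/s, so T = P/ω = 54.0×10³ / 208.4 = 259.1 N·m.
J_AB = π(0.0591)⁴/32 = 1.20×10^-6 m⁴; J_BC = π(0.0642)⁴/32 = 1.67×10^-6 m⁴; J_CD = π(0.0437)⁴/32 = 3.58×10^-7 m⁴.
θ = (T/G)·Σ L_i/J_i = (259.1/79.8×10⁹)·(0.856/1.20×10^-6 + 1.15/1.67×10^-6 + 0.718/3.58×10^-7) = 0.01107 rad.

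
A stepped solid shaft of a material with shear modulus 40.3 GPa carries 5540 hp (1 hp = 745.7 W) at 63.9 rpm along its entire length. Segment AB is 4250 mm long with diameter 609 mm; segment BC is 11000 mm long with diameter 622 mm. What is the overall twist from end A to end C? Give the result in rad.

0.0163 rad

ω = 2π·63.9/60 = 6.692 rad/s, so T = P/ω = 5540×745.7 / 6.692 = 617400 N·m.
J_AB = π(0.609)⁴/32 = 0.0135 m⁴; J_BC = π(0.622)⁴/32 = 0.0147 m⁴.
θ = (T/G)·Σ L_i/J_i = (617400/40.3×10⁹)·(4.25/0.0135 + 11.0/0.0147) = 0.01629 rad.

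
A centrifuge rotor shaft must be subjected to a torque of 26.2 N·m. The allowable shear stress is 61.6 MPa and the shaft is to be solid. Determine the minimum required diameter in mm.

For a solid shaft τ_max = 16T/(πd³), so d = (16T/(π τ_allow))^(1/3) = (16·26.20/(π·6.16×10^7))^(1/3) = 0.01294 m.

12.9 mm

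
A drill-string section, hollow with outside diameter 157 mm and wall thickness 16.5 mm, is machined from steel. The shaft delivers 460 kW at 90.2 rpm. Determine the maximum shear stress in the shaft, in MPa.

105 MPa

ω = 2π·90.2/60 = 9.446 rad/s, so T = P/ω = 460×10³ / 9.446 = 48700 N·m.
J = π(d_o⁴ − d_i⁴)/32 = π(0.157⁴ − 0.124⁴)/32 = 3.644×10^-5 m⁴.
τ_max = T·r/J = 48700 × 0.0785 / 3.644×10^-5 = 1.049×10^8 Pa.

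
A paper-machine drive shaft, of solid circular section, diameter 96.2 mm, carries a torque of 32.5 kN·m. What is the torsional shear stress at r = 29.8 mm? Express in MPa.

J = πd⁴/32 = π(0.0962)⁴/32 = 8.408×10^-6 m⁴.
Shear stress varies linearly with radius: τ = T·r/J = 32500 × 0.0298 / 8.408×10^-6 = 1.152×10^8 Pa.

115 MPa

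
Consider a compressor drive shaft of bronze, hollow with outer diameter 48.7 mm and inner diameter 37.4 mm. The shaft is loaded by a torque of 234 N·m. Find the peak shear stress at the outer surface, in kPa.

15800 kPa

J = π(d_o⁴ − d_i⁴)/32 = π(0.0487⁴ − 0.0374⁴)/32 = 3.601×10^-7 m⁴.
τ_max = T·r/J = 234.0 × 0.0244 / 3.601×10^-7 = 1.582×10^7 Pa.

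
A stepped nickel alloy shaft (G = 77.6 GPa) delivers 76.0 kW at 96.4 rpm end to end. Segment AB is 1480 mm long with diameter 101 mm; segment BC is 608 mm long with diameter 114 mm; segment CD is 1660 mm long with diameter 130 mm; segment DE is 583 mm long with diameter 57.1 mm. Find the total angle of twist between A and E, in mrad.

77.6 mrad

ω = 2π·96.4/60 = 10.09 rad/s, so T = P/ω = 76.0×10³ / 10.09 = 7528 N·m.
J_AB = π(0.101)⁴/32 = 1.02×10^-5 m⁴; J_BC = π(0.114)⁴/32 = 1.66×10^-5 m⁴; J_CD = π(0.130)⁴/32 = 2.80×10^-5 m⁴; J_DE = π(0.0571)⁴/32 = 1.04×10^-6 m⁴.
θ = (T/G)·Σ L_i/J_i = (7528/77.6×10⁹)·(1.48/1.02×10^-5 + 0.608/1.66×10^-5 + 1.66/2.80×10^-5 + 0.583/1.04×10^-6) = 0.07755 rad.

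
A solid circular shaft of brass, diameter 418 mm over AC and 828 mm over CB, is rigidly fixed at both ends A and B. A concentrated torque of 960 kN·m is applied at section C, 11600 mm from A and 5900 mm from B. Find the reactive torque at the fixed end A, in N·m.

30700 N·m

Compatibility: T_A·a/J_AC = T_B·b/J_CB with T_A + T_B = T₀.
J_AC = 3.00×10^-3 m⁴, J_CB = 0.0461 m⁴, so T_A = T₀·(J_AC/a)/((J_AC/a)+(J_CB/b)) = 30700 N·m, T_B = 929300 N·m.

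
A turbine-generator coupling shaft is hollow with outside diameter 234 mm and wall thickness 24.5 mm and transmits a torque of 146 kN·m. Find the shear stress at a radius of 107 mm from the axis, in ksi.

12.6 ksi

J = π(d_o⁴ − d_i⁴)/32 = π(0.234⁴ − 0.185⁴)/32 = 1.794×10^-4 m⁴.
Shear stress varies linearly with radius: τ = T·r/J = 146000 × 0.107 / 1.794×10^-4 = 8.710×10^7 Pa.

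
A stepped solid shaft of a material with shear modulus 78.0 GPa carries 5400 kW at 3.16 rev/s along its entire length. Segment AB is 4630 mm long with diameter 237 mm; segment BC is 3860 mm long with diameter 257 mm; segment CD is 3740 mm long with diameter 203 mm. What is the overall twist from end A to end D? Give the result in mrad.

162 mrad

ω = 2π·3.16 = 19.85 rad/s, so T = P/ω = 5400×10³ / 19.85 = 272000 N·m.
J_AB = π(0.237)⁴/32 = 3.10×10^-4 m⁴; J_BC = π(0.257)⁴/32 = 4.28×10^-4 m⁴; J_CD = π(0.203)⁴/32 = 1.67×10^-4 m⁴.
θ = (T/G)·Σ L_i/J_i = (272000/78.0×10⁹)·(4.63/3.10×10^-4 + 3.86/4.28×10^-4 + 3.74/1.67×10^-4) = 0.1618 rad.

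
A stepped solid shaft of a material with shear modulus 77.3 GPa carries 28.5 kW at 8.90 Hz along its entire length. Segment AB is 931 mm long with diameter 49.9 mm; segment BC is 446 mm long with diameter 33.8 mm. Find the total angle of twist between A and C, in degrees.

ω = 2π·8.90 = 55.92 rad/s, so T = P/ω = 28.5×10³ / 55.92 = 509.7 N·m.
J_AB = π(0.0499)⁴/32 = 6.09×10^-7 m⁴; J_BC = π(0.0338)⁴/32 = 1.28×10^-7 m⁴.
θ = (T/G)·Σ L_i/J_i = (509.7/77.3×10⁹)·(0.931/6.09×10^-7 + 0.446/1.28×10^-7) = 0.03303 rad.

1.89°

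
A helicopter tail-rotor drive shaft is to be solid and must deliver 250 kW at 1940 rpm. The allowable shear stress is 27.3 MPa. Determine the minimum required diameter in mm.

ω = 2π·1940/60 = 203.2 rad/s, so T = P/ω = 250×10³ / 203.2 = 1231 N·m.
For a solid shaft τ_max = 16T/(πd³), so d = (16T/(π τ_allow))^(1/3) = (16·1231/(π·2.73×10^7))^(1/3) = 0.06123 m.

61.2 mm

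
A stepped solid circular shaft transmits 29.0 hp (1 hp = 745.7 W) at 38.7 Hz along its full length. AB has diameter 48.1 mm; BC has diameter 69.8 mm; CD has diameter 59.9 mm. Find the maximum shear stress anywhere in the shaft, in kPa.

4070 kPa

ω = 2π·38.7 = 243.2 rad/s, so T = P/ω = 29.0×745.7 / 243.2 = 88.93 N·m.
Under the same torque, τ_max = 16T/(πd³) is largest where d is smallest — segment AB (d = 48.1 mm).
τ_max = 16·88.93/(π·(0.0481)³) = 4.070×10^6 Pa.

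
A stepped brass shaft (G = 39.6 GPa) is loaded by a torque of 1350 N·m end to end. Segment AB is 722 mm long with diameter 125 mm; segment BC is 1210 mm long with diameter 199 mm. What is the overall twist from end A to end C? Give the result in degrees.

0.0742°

J_AB = π(0.125)⁴/32 = 2.40×10^-5 m⁴; J_BC = π(0.199)⁴/32 = 1.54×10^-4 m⁴.
θ = (T/G)·Σ L_i/J_i = (1350/39.6×10⁹)·(0.722/2.40×10^-5 + 1.21/1.54×10^-4) = 1.295×10^-3 rad.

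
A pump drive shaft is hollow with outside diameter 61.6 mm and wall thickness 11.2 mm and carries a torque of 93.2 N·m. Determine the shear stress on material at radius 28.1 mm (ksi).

0.321 ksi

J = π(d_o⁴ − d_i⁴)/32 = π(0.0616⁴ − 0.0392⁴)/32 = 1.182×10^-6 m⁴.
Shear stress varies linearly with radius: τ = T·r/J = 93.20 × 0.0281 / 1.182×10^-6 = 2.216×10^6 Pa.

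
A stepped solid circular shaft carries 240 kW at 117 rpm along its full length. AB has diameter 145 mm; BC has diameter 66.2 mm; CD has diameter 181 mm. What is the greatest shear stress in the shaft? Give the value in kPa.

344000 kPa

ω = 2π·117/60 = 12.25 rad/s, so T = P/ω = 240×10³ / 12.25 = 19590 N·m.
Under the same torque, τ_max = 16T/(πd³) is largest where d is smallest — segment BC (d = 66.2 mm).
τ_max = 16·19590/(π·(0.0662)³) = 3.439×10^8 Pa.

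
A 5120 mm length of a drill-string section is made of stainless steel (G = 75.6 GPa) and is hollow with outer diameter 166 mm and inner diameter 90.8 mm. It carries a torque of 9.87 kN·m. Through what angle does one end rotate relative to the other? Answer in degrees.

J = π(d_o⁴ − d_i⁴)/32 = π(0.166⁴ − 0.0908⁴)/32 = 6.787×10^-5 m⁴.
θ = T·L/(G·J) = 9870 × 5.12 / (75.6×10⁹ × 6.787×10^-5) = 9.848×10^-3 rad.

0.564°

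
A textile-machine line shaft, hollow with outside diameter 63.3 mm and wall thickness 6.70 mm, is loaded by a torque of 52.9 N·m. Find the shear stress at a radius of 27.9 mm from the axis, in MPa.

J = π(d_o⁴ − d_i⁴)/32 = π(0.0633⁴ − 0.0499⁴)/32 = 9.675×10^-7 m⁴.
Shear stress varies linearly with radius: τ = T·r/J = 52.90 × 0.0279 / 9.675×10^-7 = 1.525×10^6 Pa.

1.53 MPa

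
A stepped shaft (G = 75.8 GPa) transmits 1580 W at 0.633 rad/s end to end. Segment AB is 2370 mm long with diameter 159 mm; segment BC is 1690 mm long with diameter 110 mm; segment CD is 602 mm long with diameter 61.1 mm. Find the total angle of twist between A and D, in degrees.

1.12°

ω = 0.633 rad/s, so T = P/ω = 1580 / 0.6330 = 2496 N·m.
J_AB = π(0.159)⁴/32 = 6.27×10^-5 m⁴; J_BC = π(0.110)⁴/32 = 1.44×10^-5 m⁴; J_CD = π(0.0611)⁴/32 = 1.37×10^-6 m⁴.
θ = (T/G)·Σ L_i/J_i = (2496/75.8×10⁹)·(2.37/6.27×10^-5 + 1.69/1.44×10^-5 + 0.602/1.37×10^-6) = 0.01960 rad.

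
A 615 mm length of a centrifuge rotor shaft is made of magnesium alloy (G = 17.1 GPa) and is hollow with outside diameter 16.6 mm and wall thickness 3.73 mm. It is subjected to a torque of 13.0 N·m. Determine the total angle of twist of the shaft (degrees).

3.96°

J = π(d_o⁴ − d_i⁴)/32 = π(0.0166⁴ − 0.00914⁴)/32 = 6.770×10^-9 m⁴.
θ = T·L/(G·J) = 13.00 × 0.615 / (17.1×10⁹ × 6.770×10^-9) = 0.06907 rad.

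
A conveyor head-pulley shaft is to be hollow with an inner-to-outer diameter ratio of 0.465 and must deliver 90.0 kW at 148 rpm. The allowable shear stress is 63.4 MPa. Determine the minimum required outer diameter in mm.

78.8 mm

ω = 2π·148/60 = 15.50 rad/s, so T = P/ω = 90.0×10³ / 15.50 = 5807 N·m.
For a hollow shaft with d_i/d_o = 0.465: τ_max = 16T/(π d_o³ (1−k⁴)), so d_o = [16T/(π τ_allow (1−k⁴))]^(1/3) = [16·5807/(π·6.34×10^7·0.9532)]^(1/3) = 0.07880 m.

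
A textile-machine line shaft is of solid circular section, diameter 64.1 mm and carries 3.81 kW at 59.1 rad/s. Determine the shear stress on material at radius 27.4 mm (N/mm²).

1.07 N/mm²

ω = 59.1 rad/s, so T = P/ω = 3.81×10³ / 59.10 = 64.47 N·m.
J = πd⁴/32 = π(0.0641)⁴/32 = 1.657×10^-6 m⁴.
Shear stress varies linearly with radius: τ = T·r/J = 64.47 × 0.0274 / 1.657×10^-6 = 1.066×10^6 Pa.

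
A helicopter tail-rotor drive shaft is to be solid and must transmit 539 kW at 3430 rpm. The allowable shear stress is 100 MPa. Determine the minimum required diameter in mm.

42.4 mm

ω = 2π·3430/60 = 359.2 rad/s, so T = P/ω = 539×10³ / 359.2 = 1501 N·m.
For a solid shaft τ_max = 16T/(πd³), so d = (16T/(π τ_allow))^(1/3) = (16·1501/(π·1.00×10^8))^(1/3) = 0.04244 m.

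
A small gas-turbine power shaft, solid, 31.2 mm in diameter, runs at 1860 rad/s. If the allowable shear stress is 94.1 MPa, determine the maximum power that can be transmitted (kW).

1040 kW

J = πd⁴/32 = π(0.0312)⁴/32 = 9.303×10^-8 m⁴.
T_max = τ_allow·J/r = 9.41×10^7 × 9.303×10^-8 / 0.0156 = 561.2 N·m.
ω = 1860 rad/s, so P_max = T_max·ω = 1.044×10^6 W.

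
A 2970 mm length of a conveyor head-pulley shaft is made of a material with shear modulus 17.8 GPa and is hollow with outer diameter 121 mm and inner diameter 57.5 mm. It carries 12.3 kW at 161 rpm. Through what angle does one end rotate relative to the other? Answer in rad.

ω = 2π·161/60 = 16.86 rad/s, so T = P/ω = 12.3×10³ / 16.86 = 729.5 N·m.
J = π(d_o⁴ − d_i⁴)/32 = π(0.121⁴ − 0.0575⁴)/32 = 1.997×10^-5 m⁴.
θ = T·L/(G·J) = 729.5 × 2.97 / (17.8×10⁹ × 1.997×10^-5) = 6.095×10^-3 rad.

0.00610 rad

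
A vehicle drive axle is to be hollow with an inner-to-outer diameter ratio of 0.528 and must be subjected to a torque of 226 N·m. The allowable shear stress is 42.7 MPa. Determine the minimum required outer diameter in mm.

30.8 mm

For a hollow shaft with d_i/d_o = 0.528: τ_max = 16T/(π d_o³ (1−k⁴)), so d_o = [16T/(π τ_allow (1−k⁴))]^(1/3) = [16·226.0/(π·4.27×10^7·0.9223)]^(1/3) = 0.03080 m.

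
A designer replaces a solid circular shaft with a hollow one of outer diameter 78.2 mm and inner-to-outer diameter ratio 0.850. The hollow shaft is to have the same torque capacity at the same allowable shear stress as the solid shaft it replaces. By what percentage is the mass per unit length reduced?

54.6 %

Equal τ_max and T ⇒ the solid shaft needs d_s³ = d_o³(1−k⁴), so d_s = 78.2·(1−0.850⁴)^(1/3) = 61.14 mm.
Area ratio A_h/A_s = d_o²(1−k²)/d_s² = (1−k²)/(1−k⁴)^(2/3) = 0.4539.
Mass saving = 1 − 0.4539 = 54.6 %.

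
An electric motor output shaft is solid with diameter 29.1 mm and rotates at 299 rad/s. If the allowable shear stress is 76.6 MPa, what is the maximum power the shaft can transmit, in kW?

111 kW

J = πd⁴/32 = π(0.0291)⁴/32 = 7.040×10^-8 m⁴.
T_max = τ_allow·J/r = 7.66×10^7 × 7.040×10^-8 / 0.0146 = 370.6 N·m.
ω = 299 rad/s, so P_max = T_max·ω = 1.108×10^5 W.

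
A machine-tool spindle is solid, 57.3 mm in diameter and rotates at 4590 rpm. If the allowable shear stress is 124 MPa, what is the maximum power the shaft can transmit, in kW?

2200 kW

J = πd⁴/32 = π(0.0573)⁴/32 = 1.058×10^-6 m⁴.
T_max = τ_allow·J/r = 1.24×10^8 × 1.058×10^-6 / 0.0286 = 4581 N·m.
ω = 2π·4590/60 = 480.7 rad/s, so P_max = T_max·ω = 2.202×10^6 W.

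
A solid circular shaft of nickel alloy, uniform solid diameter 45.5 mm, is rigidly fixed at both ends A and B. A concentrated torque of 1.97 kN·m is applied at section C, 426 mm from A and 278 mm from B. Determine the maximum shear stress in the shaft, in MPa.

With uniform GJ and both ends fixed, compatibility θ_AC = θ_CB gives T_A·a = T_B·b, together with T_A + T_B = T₀.
T_A = T₀·b/(a+b) = 1970·278/704.0 = 777.9 N·m; T_B = 1192 N·m.
τ in each portion: τ_AC = 4.21×10^7 Pa, τ_CB = 6.45×10^7 Pa; maximum is in CB.
τ_max = T_CB·r/J = 1192·0.0227/4.21×10^-7 = 6.445×10^7 Pa.

64.5 MPa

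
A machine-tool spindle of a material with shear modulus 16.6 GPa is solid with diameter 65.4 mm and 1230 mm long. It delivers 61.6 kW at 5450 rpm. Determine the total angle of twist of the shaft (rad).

ω = 2π·5450/60 = 570.7 rad/s, so T = P/ω = 61.6×10³ / 570.7 = 107.9 N·m.
J = πd⁴/32 = π(0.0654)⁴/32 = 1.796×10^-6 m⁴.
θ = T·L/(G·J) = 107.9 × 1.23 / (16.6×10⁹ × 1.796×10^-6) = 4.453×10^-3 rad.

0.00445 rad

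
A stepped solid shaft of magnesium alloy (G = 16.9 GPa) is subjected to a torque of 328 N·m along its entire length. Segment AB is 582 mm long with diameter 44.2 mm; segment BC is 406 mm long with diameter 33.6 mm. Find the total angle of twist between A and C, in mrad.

93.1 mrad

J_AB = π(0.0442)⁴/32 = 3.75×10^-7 m⁴; J_BC = π(0.0336)⁴/32 = 1.25×10^-7 m⁴.
θ = (T/G)·Σ L_i/J_i = (328.0/16.9×10⁹)·(0.582/3.75×10^-7 + 0.406/1.25×10^-7) = 0.09312 rad.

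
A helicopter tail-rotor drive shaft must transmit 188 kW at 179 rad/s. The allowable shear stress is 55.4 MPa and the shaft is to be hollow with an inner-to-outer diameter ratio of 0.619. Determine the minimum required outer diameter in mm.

48.4 mm

ω = 179 rad/s, so T = P/ω = 188×10³ / 179.0 = 1050 N·m.
For a hollow shaft with d_i/d_o = 0.619: τ_max = 16T/(π d_o³ (1−k⁴)), so d_o = [16T/(π τ_allow (1−k⁴))]^(1/3) = [16·1050/(π·5.54×10^7·0.8532)]^(1/3) = 0.04837 m.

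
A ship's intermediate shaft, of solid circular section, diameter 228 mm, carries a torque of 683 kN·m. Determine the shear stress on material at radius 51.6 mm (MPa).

133 MPa

J = πd⁴/32 = π(0.228)⁴/32 = 2.653×10^-4 m⁴.
Shear stress varies linearly with radius: τ = T·r/J = 683000 × 0.0516 / 2.653×10^-4 = 1.328×10^8 Pa.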